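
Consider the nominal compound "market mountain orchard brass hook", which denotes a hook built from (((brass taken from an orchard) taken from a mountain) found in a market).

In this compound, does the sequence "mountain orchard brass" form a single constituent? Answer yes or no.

yes

The paraphrase groups the words so that "mountain orchard brass" is one unit: it corresponds to a single parenthesized sub-phrase.
The full structure is [[market [mountain [orchard brass]]] hook], in which [mountain orchard brass] is a constituent.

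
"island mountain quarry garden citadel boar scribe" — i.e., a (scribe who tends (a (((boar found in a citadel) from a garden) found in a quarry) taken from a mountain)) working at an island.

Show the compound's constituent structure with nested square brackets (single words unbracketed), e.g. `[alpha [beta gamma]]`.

[island [[mountain [quarry [garden [citadel boar]]]] scribe]]

Whole compound: head "scribe" (specifically "mountain quarry garden citadel boar scribe"), modifier "island".
Within "mountain quarry garden citadel boar scribe", the head is "scribe" and the modifier is "mountain quarry garden citadel boar".
Within "mountain quarry garden citadel boar", the head is "boar" (specifically "quarry garden citadel boar") and the modifier is "mountain".
Within "quarry garden citadel boar", the head is "boar" (specifically "garden citadel boar") and the modifier is "quarry".
Within "garden citadel boar", the head is "boar" (specifically "citadel boar") and the modifier is "garden".
Within "citadel boar", the head is "boar" and the modifier is "citadel".
So the structure is [island [[mountain [quarry [garden [citadel boar]]]] scribe]].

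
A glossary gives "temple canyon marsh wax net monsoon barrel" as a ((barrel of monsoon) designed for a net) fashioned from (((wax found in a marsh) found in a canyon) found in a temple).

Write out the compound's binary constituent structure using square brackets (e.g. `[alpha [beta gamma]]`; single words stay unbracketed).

Overall it is a kind of barrel (specifically "net monsoon barrel"); the modifier is "temple canyon marsh wax".
Inside "temple canyon marsh wax": head "wax" (specifically "canyon marsh wax"), modifier "temple".
Inside "canyon marsh wax": head "wax" (specifically "marsh wax"), modifier "canyon".
Inside "marsh wax": head "wax", modifier "marsh".
Inside "net monsoon barrel": head "barrel" (specifically "monsoon barrel"), modifier "net".
Inside "monsoon barrel": head "barrel", modifier "monsoon".
Putting it together: [[temple [canyon [marsh wax]]] [net [monsoon barrel]]].

[[temple [canyon [marsh wax]]] [net [monsoon barrel]]]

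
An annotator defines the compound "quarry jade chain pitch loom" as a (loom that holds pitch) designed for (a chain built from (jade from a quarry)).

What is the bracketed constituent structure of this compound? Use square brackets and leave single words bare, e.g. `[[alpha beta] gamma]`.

[[[quarry jade] chain] [pitch loom]]

At the top level: head "loom" (specifically "pitch loom"); modifier "quarry jade chain".
Inside "quarry jade chain": head "chain", modifier "quarry jade".
Inside "quarry jade": head "jade", modifier "quarry".
Inside "pitch loom": head "loom", modifier "pitch".
Assembled: [[[quarry jade] chain] [pitch loom]].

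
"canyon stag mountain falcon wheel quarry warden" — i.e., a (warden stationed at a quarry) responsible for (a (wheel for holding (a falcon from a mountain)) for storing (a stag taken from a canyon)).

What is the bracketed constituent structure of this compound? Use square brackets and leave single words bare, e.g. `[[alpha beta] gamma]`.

[[[canyon stag] [[mountain falcon] wheel]] [quarry warden]]

Overall it is a kind of warden (specifically "quarry warden"); the modifier is "canyon stag mountain falcon wheel".
Inside "canyon stag mountain falcon wheel": head "wheel" (specifically "mountain falcon wheel"), modifier "canyon stag".
Inside "canyon stag": head "stag", modifier "canyon".
Inside "mountain falcon wheel": head "wheel", modifier "mountain falcon".
Inside "mountain falcon": head "falcon", modifier "mountain".
Inside "quarry warden": head "warden", modifier "quarry".
Assembled: [[[canyon stag] [[mountain falcon] wheel]] [quarry warden]].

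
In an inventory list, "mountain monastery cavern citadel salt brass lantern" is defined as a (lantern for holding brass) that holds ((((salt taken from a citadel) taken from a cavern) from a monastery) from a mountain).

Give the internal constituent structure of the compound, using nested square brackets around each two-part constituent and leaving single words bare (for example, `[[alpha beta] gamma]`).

The outermost head in the paraphrase is "lantern" (specifically "brass lantern"), modified by "mountain monastery cavern citadel salt".
Within "mountain monastery cavern citadel salt", the head is "salt" (specifically "monastery cavern citadel salt") and the modifier is "mountain".
Within "monastery cavern citadel salt", the head is "salt" (specifically "cavern citadel salt") and the modifier is "monastery".
Within "cavern citadel salt", the head is "salt" (specifically "citadel salt") and the modifier is "cavern".
Within "citadel salt", the head is "salt" and the modifier is "citadel".
Within "brass lantern", the head is "lantern" and the modifier is "brass".
Assembled: [[mountain [monastery [cavern [citadel salt]]]] [brass lantern]].

[[mountain [monastery [cavern [citadel salt]]]] [brass lantern]]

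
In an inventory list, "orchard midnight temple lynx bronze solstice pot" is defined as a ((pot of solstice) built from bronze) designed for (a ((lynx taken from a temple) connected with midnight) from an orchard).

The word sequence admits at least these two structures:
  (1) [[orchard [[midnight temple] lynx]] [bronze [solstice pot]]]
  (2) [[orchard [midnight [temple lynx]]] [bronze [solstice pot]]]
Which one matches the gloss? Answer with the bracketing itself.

The paraphrase's head is the "pot" part ("bronze solstice pot"); its modifier is "orchard midnight temple lynx".
That top-level split, carried through the inner groups, gives [[orchard [midnight [temple lynx]]] [bronze [solstice pot]]].

[[orchard [midnight [temple lynx]]] [bronze [solstice pot]]]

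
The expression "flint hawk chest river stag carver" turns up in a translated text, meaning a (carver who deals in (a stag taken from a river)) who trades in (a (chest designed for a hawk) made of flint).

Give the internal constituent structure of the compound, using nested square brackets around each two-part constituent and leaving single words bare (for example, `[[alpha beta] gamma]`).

Overall it is a kind of carver (specifically "river stag carver"); the modifier is "flint hawk chest".
"flint hawk chest" → head "chest" (specifically "hawk chest"), modifier "flint".
"hawk chest" → head "chest", modifier "hawk".
"river stag carver" → head "carver", modifier "river stag".
"river stag" → head "stag", modifier "river".
So the structure is [[flint [hawk chest]] [[river stag] carver]].

[[flint [hawk chest]] [[river stag] carver]]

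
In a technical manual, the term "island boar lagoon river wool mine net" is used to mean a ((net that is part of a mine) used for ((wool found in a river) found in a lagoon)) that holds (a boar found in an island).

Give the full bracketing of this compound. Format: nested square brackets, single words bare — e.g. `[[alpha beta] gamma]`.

[[island boar] [[lagoon [river wool]] [mine net]]]

The outermost head in the paraphrase is "net" (specifically "lagoon river wool mine net"), modified by "island boar".
"island boar" → head "boar", modifier "island".
"lagoon river wool mine net" → head "net" (specifically "mine net"), modifier "lagoon river wool".
"lagoon river wool" → head "wool" (specifically "river wool"), modifier "lagoon".
"river wool" → head "wool", modifier "river".
"mine net" → head "net", modifier "mine".
So the structure is [[island boar] [[lagoon [river wool]] [mine net]]].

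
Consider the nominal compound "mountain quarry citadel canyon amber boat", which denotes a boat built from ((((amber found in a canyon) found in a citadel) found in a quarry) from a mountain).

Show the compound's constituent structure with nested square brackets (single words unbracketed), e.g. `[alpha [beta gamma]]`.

[[mountain [quarry [citadel [canyon amber]]]] boat]

The outermost head in the paraphrase is "boat", modified by "mountain quarry citadel canyon amber".
Inside "mountain quarry citadel canyon amber": head "amber" (specifically "quarry citadel canyon amber"), modifier "mountain".
Inside "quarry citadel canyon amber": head "amber" (specifically "citadel canyon amber"), modifier "quarry".
Inside "citadel canyon amber": head "amber" (specifically "canyon amber"), modifier "citadel".
Inside "canyon amber": head "amber", modifier "canyon".
Assembled: [[mountain [quarry [citadel [canyon amber]]]] boat].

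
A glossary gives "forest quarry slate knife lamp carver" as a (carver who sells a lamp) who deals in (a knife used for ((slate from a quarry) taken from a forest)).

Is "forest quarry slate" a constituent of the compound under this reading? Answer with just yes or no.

The paraphrase groups the words so that "forest quarry slate" is one unit: it corresponds to a single parenthesized sub-phrase.
The full structure is [[[forest [quarry slate]] knife] [lamp carver]], in which [forest quarry slate] is a constituent.

yes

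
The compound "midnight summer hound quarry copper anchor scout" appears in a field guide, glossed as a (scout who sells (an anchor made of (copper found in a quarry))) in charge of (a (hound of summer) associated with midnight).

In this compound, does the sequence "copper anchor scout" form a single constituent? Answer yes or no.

The top-level split is [midnight summer hound] [quarry copper anchor scout]; the full structure is [[midnight [summer hound]] [[[quarry copper] anchor] scout]].
"copper anchor scout" straddles a constituent boundary, so it is not a single unit.

no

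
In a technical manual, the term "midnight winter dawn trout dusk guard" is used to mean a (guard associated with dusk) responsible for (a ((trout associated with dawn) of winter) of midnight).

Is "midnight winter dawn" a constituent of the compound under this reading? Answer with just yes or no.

The top-level split is [midnight winter dawn trout] [dusk guard]; the full structure is [[midnight [winter [dawn trout]]] [dusk guard]].
"midnight winter dawn" straddles a constituent boundary, so it is not a single unit.

no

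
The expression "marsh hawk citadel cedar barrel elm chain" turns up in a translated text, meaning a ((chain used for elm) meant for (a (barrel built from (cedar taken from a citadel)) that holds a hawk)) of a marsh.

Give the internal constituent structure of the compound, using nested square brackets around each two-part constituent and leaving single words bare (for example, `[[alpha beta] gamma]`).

[marsh [[hawk [[citadel cedar] barrel]] [elm chain]]]

Overall it is a kind of chain (specifically "hawk citadel cedar barrel elm chain"); the modifier is "marsh".
Inside "hawk citadel cedar barrel elm chain": head "chain" (specifically "elm chain"), modifier "hawk citadel cedar barrel".
Inside "hawk citadel cedar barrel": head "barrel" (specifically "citadel cedar barrel"), modifier "hawk".
Inside "citadel cedar barrel": head "barrel", modifier "citadel cedar".
Inside "citadel cedar": head "cedar", modifier "citadel".
Inside "elm chain": head "chain", modifier "elm".
So the structure is [marsh [[hawk [[citadel cedar] barrel]] [elm chain]]].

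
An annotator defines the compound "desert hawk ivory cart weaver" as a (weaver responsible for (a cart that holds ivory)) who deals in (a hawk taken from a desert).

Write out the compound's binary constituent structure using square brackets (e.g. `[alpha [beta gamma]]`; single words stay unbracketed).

At the top level: head "weaver" (specifically "ivory cart weaver"); modifier "desert hawk".
Within "desert hawk", the head is "hawk" and the modifier is "desert".
Within "ivory cart weaver", the head is "weaver" and the modifier is "ivory cart".
Within "ivory cart", the head is "cart" and the modifier is "ivory".
Assembled: [[desert hawk] [[ivory cart] weaver]].

[[desert hawk] [[ivory cart] weaver]]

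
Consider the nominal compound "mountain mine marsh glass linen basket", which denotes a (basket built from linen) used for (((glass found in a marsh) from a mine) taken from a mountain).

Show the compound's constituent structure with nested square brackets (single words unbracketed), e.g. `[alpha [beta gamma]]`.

The outermost head in the paraphrase is "basket" (specifically "linen basket"), modified by "mountain mine marsh glass".
Within "mountain mine marsh glass", the head is "glass" (specifically "mine marsh glass") and the modifier is "mountain".
Within "mine marsh glass", the head is "glass" (specifically "marsh glass") and the modifier is "mine".
Within "marsh glass", the head is "glass" and the modifier is "marsh".
Within "linen basket", the head is "basket" and the modifier is "linen".
Putting it together: [[mountain [mine [marsh glass]]] [linen basket]].

[[mountain [mine [marsh glass]]] [linen basket]]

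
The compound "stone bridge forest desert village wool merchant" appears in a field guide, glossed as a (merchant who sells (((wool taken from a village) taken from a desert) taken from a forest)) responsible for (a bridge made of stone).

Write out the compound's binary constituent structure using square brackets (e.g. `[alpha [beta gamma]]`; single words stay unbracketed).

[[stone bridge] [[forest [desert [village wool]]] merchant]]

Overall it is a kind of merchant (specifically "forest desert village wool merchant"); the modifier is "stone bridge".
"stone bridge" → head "bridge", modifier "stone".
"forest desert village wool merchant" → head "merchant", modifier "forest desert village wool".
"forest desert village wool" → head "wool" (specifically "desert village wool"), modifier "forest".
"desert village wool" → head "wool" (specifically "village wool"), modifier "desert".
"village wool" → head "wool", modifier "village".
So the structure is [[stone bridge] [[forest [desert [village wool]]] merchant]].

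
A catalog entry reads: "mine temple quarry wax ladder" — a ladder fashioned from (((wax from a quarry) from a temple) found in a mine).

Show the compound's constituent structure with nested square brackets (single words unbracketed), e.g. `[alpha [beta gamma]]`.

The outermost head in the paraphrase is "ladder", modified by "mine temple quarry wax".
Inside "mine temple quarry wax": head "wax" (specifically "temple quarry wax"), modifier "mine".
Inside "temple quarry wax": head "wax" (specifically "quarry wax"), modifier "temple".
Inside "quarry wax": head "wax", modifier "quarry".
Putting it together: [[mine [temple [quarry wax]]] ladder].

[[mine [temple [quarry wax]]] ladder]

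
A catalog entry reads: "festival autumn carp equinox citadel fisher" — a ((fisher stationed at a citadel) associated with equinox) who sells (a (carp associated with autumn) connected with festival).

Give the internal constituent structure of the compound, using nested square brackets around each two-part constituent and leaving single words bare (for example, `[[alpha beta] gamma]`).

[[festival [autumn carp]] [equinox [citadel fisher]]]

The outermost head in the paraphrase is "fisher" (specifically "equinox citadel fisher"), modified by "festival autumn carp".
Inside "festival autumn carp": head "carp" (specifically "autumn carp"), modifier "festival".
Inside "autumn carp": head "carp", modifier "autumn".
Inside "equinox citadel fisher": head "fisher" (specifically "citadel fisher"), modifier "equinox".
Inside "citadel fisher": head "fisher", modifier "citadel".
Assembled: [[festival [autumn carp]] [equinox [citadel fisher]]].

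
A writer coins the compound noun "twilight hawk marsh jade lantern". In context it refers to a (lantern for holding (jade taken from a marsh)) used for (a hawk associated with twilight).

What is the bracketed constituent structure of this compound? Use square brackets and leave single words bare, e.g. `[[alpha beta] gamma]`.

[[twilight hawk] [[marsh jade] lantern]]

Overall it is a kind of lantern (specifically "marsh jade lantern"); the modifier is "twilight hawk".
Within "twilight hawk", the head is "hawk" and the modifier is "twilight".
Within "marsh jade lantern", the head is "lantern" and the modifier is "marsh jade".
Within "marsh jade", the head is "jade" and the modifier is "marsh".
So the structure is [[twilight hawk] [[marsh jade] lantern]].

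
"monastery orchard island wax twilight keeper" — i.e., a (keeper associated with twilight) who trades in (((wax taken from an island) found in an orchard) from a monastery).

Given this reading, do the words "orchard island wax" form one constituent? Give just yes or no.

The paraphrase groups the words so that "orchard island wax" is one unit: it corresponds to a single parenthesized sub-phrase.
The full structure is [[monastery [orchard [island wax]]] [twilight keeper]], in which [orchard island wax] is a constituent.

yes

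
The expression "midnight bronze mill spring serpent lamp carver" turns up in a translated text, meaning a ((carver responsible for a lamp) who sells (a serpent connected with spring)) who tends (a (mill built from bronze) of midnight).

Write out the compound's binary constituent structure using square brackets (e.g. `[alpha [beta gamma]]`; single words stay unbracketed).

The outermost head in the paraphrase is "carver" (specifically "spring serpent lamp carver"), modified by "midnight bronze mill".
Inside "midnight bronze mill": head "mill" (specifically "bronze mill"), modifier "midnight".
Inside "bronze mill": head "mill", modifier "bronze".
Inside "spring serpent lamp carver": head "carver" (specifically "lamp carver"), modifier "spring serpent".
Inside "spring serpent": head "serpent", modifier "spring".
Inside "lamp carver": head "carver", modifier "lamp".
Assembled: [[midnight [bronze mill]] [[spring serpent] [lamp carver]]].

[[midnight [bronze mill]] [[spring serpent] [lamp carver]]]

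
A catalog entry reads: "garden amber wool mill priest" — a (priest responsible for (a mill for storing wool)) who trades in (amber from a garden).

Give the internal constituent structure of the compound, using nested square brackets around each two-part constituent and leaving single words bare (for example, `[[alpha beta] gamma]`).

The outermost head in the paraphrase is "priest" (specifically "wool mill priest"), modified by "garden amber".
"garden amber" → head "amber", modifier "garden".
"wool mill priest" → head "priest", modifier "wool mill".
"wool mill" → head "mill", modifier "wool".
Putting it together: [[garden amber] [[wool mill] priest]].

[[garden amber] [[wool mill] priest]]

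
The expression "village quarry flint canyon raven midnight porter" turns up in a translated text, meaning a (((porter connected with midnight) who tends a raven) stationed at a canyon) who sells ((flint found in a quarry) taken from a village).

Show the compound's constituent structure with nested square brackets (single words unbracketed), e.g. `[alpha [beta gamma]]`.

At the top level: head "porter" (specifically "canyon raven midnight porter"); modifier "village quarry flint".
Within "village quarry flint", the head is "flint" (specifically "quarry flint") and the modifier is "village".
Within "quarry flint", the head is "flint" and the modifier is "quarry".
Within "canyon raven midnight porter", the head is "porter" (specifically "raven midnight porter") and the modifier is "canyon".
Within "raven midnight porter", the head is "porter" (specifically "midnight porter") and the modifier is "raven".
Within "midnight porter", the head is "porter" and the modifier is "midnight".
Assembled: [[village [quarry flint]] [canyon [raven [midnight porter]]]].

[[village [quarry flint]] [canyon [raven [midnight porter]]]]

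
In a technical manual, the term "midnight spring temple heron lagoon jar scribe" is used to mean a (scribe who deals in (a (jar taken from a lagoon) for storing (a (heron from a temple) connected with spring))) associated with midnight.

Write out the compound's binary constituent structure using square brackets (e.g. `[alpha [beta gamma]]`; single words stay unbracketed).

[midnight [[[spring [temple heron]] [lagoon jar]] scribe]]

At the top level: head "scribe" (specifically "spring temple heron lagoon jar scribe"); modifier "midnight".
Inside "spring temple heron lagoon jar scribe": head "scribe", modifier "spring temple heron lagoon jar".
Inside "spring temple heron lagoon jar": head "jar" (specifically "lagoon jar"), modifier "spring temple heron".
Inside "spring temple heron": head "heron" (specifically "temple heron"), modifier "spring".
Inside "temple heron": head "heron", modifier "temple".
Inside "lagoon jar": head "jar", modifier "lagoon".
So the structure is [midnight [[[spring [temple heron]] [lagoon jar]] scribe]].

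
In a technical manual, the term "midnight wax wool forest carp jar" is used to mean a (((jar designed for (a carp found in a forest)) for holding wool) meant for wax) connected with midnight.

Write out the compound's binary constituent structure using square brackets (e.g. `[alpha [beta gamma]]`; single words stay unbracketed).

Whole compound: head "jar" (specifically "wax wool forest carp jar"), modifier "midnight".
Inside "wax wool forest carp jar": head "jar" (specifically "wool forest carp jar"), modifier "wax".
Inside "wool forest carp jar": head "jar" (specifically "forest carp jar"), modifier "wool".
Inside "forest carp jar": head "jar", modifier "forest carp".
Inside "forest carp": head "carp", modifier "forest".
Assembled: [midnight [wax [wool [[forest carp] jar]]]].

[midnight [wax [wool [[forest carp] jar]]]]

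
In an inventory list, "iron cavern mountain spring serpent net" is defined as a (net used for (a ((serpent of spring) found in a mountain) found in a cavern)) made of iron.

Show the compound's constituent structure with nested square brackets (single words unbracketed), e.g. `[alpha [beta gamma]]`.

Whole compound: head "net" (specifically "cavern mountain spring serpent net"), modifier "iron".
"cavern mountain spring serpent net" → head "net", modifier "cavern mountain spring serpent".
"cavern mountain spring serpent" → head "serpent" (specifically "mountain spring serpent"), modifier "cavern".
"mountain spring serpent" → head "serpent" (specifically "spring serpent"), modifier "mountain".
"spring serpent" → head "serpent", modifier "spring".
Putting it together: [iron [[cavern [mountain [spring serpent]]] net]].

[iron [[cavern [mountain [spring serpent]]] net]]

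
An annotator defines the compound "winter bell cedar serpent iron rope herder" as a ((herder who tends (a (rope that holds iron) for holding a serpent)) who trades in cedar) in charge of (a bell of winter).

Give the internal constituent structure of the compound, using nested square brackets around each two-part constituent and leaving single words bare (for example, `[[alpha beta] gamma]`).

[[winter bell] [cedar [[serpent [iron rope]] herder]]]

The outermost head in the paraphrase is "herder" (specifically "cedar serpent iron rope herder"), modified by "winter bell".
Inside "winter bell": head "bell", modifier "winter".
Inside "cedar serpent iron rope herder": head "herder" (specifically "serpent iron rope herder"), modifier "cedar".
Inside "serpent iron rope herder": head "herder", modifier "serpent iron rope".
Inside "serpent iron rope": head "rope" (specifically "iron rope"), modifier "serpent".
Inside "iron rope": head "rope", modifier "iron".
Putting it together: [[winter bell] [cedar [[serpent [iron rope]] herder]]].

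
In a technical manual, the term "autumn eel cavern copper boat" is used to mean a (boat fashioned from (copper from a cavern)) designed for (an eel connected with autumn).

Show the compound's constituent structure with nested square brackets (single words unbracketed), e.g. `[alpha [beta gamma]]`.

The outermost head in the paraphrase is "boat" (specifically "cavern copper boat"), modified by "autumn eel".
Within "autumn eel", the head is "eel" and the modifier is "autumn".
Within "cavern copper boat", the head is "boat" and the modifier is "cavern copper".
Within "cavern copper", the head is "copper" and the modifier is "cavern".
Putting it together: [[autumn eel] [[cavern copper] boat]].

[[autumn eel] [[cavern copper] boat]]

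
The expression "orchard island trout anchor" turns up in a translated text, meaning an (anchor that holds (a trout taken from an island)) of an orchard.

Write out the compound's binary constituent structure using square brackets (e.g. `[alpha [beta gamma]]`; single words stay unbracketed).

The outermost head in the paraphrase is "anchor" (specifically "island trout anchor"), modified by "orchard".
Within "island trout anchor", the head is "anchor" and the modifier is "island trout".
Within "island trout", the head is "trout" and the modifier is "island".
So the structure is [orchard [[island trout] anchor]].

[orchard [[island trout] anchor]]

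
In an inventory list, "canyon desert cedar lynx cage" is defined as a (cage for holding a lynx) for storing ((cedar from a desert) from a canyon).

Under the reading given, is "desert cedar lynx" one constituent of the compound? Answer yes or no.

The top-level split is [canyon desert cedar] [lynx cage]; the full structure is [[canyon [desert cedar]] [lynx cage]].
"desert cedar lynx" straddles a constituent boundary, so it is not a single unit.

no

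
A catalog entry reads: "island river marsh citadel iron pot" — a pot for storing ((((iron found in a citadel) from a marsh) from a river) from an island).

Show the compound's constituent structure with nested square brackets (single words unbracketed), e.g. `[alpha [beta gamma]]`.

The outermost head in the paraphrase is "pot", modified by "island river marsh citadel iron".
Within "island river marsh citadel iron", the head is "iron" (specifically "river marsh citadel iron") and the modifier is "island".
Within "river marsh citadel iron", the head is "iron" (specifically "marsh citadel iron") and the modifier is "river".
Within "marsh citadel iron", the head is "iron" (specifically "citadel iron") and the modifier is "marsh".
Within "citadel iron", the head is "iron" and the modifier is "citadel".
So the structure is [[island [river [marsh [citadel iron]]]] pot].

[[island [river [marsh [citadel iron]]]] pot]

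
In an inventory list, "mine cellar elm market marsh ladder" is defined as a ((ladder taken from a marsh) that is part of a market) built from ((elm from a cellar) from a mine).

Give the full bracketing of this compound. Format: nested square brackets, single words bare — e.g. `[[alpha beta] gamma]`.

[[mine [cellar elm]] [market [marsh ladder]]]

Whole compound: head "ladder" (specifically "market marsh ladder"), modifier "mine cellar elm".
Within "mine cellar elm", the head is "elm" (specifically "cellar elm") and the modifier is "mine".
Within "cellar elm", the head is "elm" and the modifier is "cellar".
Within "market marsh ladder", the head is "ladder" (specifically "marsh ladder") and the modifier is "market".
Within "marsh ladder", the head is "ladder" and the modifier is "marsh".
Putting it together: [[mine [cellar elm]] [market [marsh ladder]]].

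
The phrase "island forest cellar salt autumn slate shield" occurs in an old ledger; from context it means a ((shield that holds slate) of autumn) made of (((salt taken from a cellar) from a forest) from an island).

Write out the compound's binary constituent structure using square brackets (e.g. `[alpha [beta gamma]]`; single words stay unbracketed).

At the top level: head "shield" (specifically "autumn slate shield"); modifier "island forest cellar salt".
"island forest cellar salt" → head "salt" (specifically "forest cellar salt"), modifier "island".
"forest cellar salt" → head "salt" (specifically "cellar salt"), modifier "forest".
"cellar salt" → head "salt", modifier "cellar".
"autumn slate shield" → head "shield" (specifically "slate shield"), modifier "autumn".
"slate shield" → head "shield", modifier "slate".
Assembled: [[island [forest [cellar salt]]] [autumn [slate shield]]].

[[island [forest [cellar salt]]] [autumn [slate shield]]]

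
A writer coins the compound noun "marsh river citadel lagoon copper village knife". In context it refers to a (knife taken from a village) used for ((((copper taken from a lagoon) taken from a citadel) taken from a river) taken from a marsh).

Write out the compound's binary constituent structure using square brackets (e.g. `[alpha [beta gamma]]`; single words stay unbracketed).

At the top level: head "knife" (specifically "village knife"); modifier "marsh river citadel lagoon copper".
Within "marsh river citadel lagoon copper", the head is "copper" (specifically "river citadel lagoon copper") and the modifier is "marsh".
Within "river citadel lagoon copper", the head is "copper" (specifically "citadel lagoon copper") and the modifier is "river".
Within "citadel lagoon copper", the head is "copper" (specifically "lagoon copper") and the modifier is "citadel".
Within "lagoon copper", the head is "copper" and the modifier is "lagoon".
Within "village knife", the head is "knife" and the modifier is "village".
So the structure is [[marsh [river [citadel [lagoon copper]]]] [village knife]].

[[marsh [river [citadel [lagoon copper]]]] [village knife]]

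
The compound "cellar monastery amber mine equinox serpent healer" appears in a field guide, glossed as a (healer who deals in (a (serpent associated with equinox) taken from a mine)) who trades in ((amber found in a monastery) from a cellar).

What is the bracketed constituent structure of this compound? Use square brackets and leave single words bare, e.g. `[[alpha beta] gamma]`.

[[cellar [monastery amber]] [[mine [equinox serpent]] healer]]

Whole compound: head "healer" (specifically "mine equinox serpent healer"), modifier "cellar monastery amber".
Inside "cellar monastery amber": head "amber" (specifically "monastery amber"), modifier "cellar".
Inside "monastery amber": head "amber", modifier "monastery".
Inside "mine equinox serpent healer": head "healer", modifier "mine equinox serpent".
Inside "mine equinox serpent": head "serpent" (specifically "equinox serpent"), modifier "mine".
Inside "equinox serpent": head "serpent", modifier "equinox".
Putting it together: [[cellar [monastery amber]] [[mine [equinox serpent]] healer]].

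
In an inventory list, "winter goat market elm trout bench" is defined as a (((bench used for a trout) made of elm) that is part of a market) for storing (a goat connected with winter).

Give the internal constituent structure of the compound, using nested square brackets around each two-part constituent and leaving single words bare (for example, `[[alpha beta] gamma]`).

Whole compound: head "bench" (specifically "market elm trout bench"), modifier "winter goat".
"winter goat" → head "goat", modifier "winter".
"market elm trout bench" → head "bench" (specifically "elm trout bench"), modifier "market".
"elm trout bench" → head "bench" (specifically "trout bench"), modifier "elm".
"trout bench" → head "bench", modifier "trout".
Putting it together: [[winter goat] [market [elm [trout bench]]]].

[[winter goat] [market [elm [trout bench]]]]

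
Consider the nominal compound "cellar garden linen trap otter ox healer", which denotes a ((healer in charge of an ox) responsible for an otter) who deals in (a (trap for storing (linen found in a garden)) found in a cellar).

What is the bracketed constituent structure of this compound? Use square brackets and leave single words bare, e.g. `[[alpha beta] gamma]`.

[[cellar [[garden linen] trap]] [otter [ox healer]]]

The outermost head in the paraphrase is "healer" (specifically "otter ox healer"), modified by "cellar garden linen trap".
Inside "cellar garden linen trap": head "trap" (specifically "garden linen trap"), modifier "cellar".
Inside "garden linen trap": head "trap", modifier "garden linen".
Inside "garden linen": head "linen", modifier "garden".
Inside "otter ox healer": head "healer" (specifically "ox healer"), modifier "otter".
Inside "ox healer": head "healer", modifier "ox".
Putting it together: [[cellar [[garden linen] trap]] [otter [ox healer]]].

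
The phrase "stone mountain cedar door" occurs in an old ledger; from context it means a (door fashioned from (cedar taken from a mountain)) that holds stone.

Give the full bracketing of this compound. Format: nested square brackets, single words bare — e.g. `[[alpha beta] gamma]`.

[stone [[mountain cedar] door]]

Overall it is a kind of door (specifically "mountain cedar door"); the modifier is "stone".
Within "mountain cedar door", the head is "door" and the modifier is "mountain cedar".
Within "mountain cedar", the head is "cedar" and the modifier is "mountain".
Putting it together: [stone [[mountain cedar] door]].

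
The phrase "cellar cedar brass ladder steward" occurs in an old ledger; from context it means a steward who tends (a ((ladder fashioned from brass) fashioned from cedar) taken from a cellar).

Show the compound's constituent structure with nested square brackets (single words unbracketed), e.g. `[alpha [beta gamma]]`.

Overall it is a kind of steward; the modifier is "cellar cedar brass ladder".
"cellar cedar brass ladder" → head "ladder" (specifically "cedar brass ladder"), modifier "cellar".
"cedar brass ladder" → head "ladder" (specifically "brass ladder"), modifier "cedar".
"brass ladder" → head "ladder", modifier "brass".
So the structure is [[cellar [cedar [brass ladder]]] steward].

[[cellar [cedar [brass ladder]]] steward]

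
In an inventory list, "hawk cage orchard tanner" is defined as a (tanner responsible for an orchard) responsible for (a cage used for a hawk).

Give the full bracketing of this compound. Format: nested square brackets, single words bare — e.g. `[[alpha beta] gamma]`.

Whole compound: head "tanner" (specifically "orchard tanner"), modifier "hawk cage".
Inside "hawk cage": head "cage", modifier "hawk".
Inside "orchard tanner": head "tanner", modifier "orchard".
Putting it together: [[hawk cage] [orchard tanner]].

[[hawk cage] [orchard tanner]]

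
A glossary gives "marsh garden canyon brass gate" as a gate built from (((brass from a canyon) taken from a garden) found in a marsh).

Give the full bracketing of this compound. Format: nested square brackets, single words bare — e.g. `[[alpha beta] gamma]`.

[[marsh [garden [canyon brass]]] gate]

Whole compound: head "gate", modifier "marsh garden canyon brass".
"marsh garden canyon brass" → head "brass" (specifically "garden canyon brass"), modifier "marsh".
"garden canyon brass" → head "brass" (specifically "canyon brass"), modifier "garden".
"canyon brass" → head "brass", modifier "canyon".
Assembled: [[marsh [garden [canyon brass]]] gate].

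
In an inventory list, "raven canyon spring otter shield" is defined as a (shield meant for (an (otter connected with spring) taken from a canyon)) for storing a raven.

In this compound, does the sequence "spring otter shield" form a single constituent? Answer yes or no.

The top-level split is [raven] [canyon spring otter shield]; the full structure is [raven [[canyon [spring otter]] shield]].
"spring otter shield" straddles a constituent boundary, so it is not a single unit.

no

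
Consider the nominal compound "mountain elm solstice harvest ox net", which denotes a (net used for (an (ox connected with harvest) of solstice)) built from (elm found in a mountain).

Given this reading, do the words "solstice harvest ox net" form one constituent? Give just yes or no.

The paraphrase groups the words so that "solstice harvest ox net" is one unit: it corresponds to a single parenthesized sub-phrase.
The full structure is [[mountain elm] [[solstice [harvest ox]] net]], in which [solstice harvest ox net] is a constituent.

yes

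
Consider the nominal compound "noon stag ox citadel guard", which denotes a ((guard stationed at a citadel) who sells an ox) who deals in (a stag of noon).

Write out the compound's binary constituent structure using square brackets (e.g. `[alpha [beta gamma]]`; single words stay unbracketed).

Overall it is a kind of guard (specifically "ox citadel guard"); the modifier is "noon stag".
Inside "noon stag": head "stag", modifier "noon".
Inside "ox citadel guard": head "guard" (specifically "citadel guard"), modifier "ox".
Inside "citadel guard": head "guard", modifier "citadel".
Assembled: [[noon stag] [ox [citadel guard]]].

[[noon stag] [ox [citadel guard]]]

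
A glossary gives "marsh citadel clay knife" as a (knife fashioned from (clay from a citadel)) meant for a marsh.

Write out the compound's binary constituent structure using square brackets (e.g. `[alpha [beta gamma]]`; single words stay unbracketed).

Whole compound: head "knife" (specifically "citadel clay knife"), modifier "marsh".
"citadel clay knife" → head "knife", modifier "citadel clay".
"citadel clay" → head "clay", modifier "citadel".
Putting it together: [marsh [[citadel clay] knife]].

[marsh [[citadel clay] knife]]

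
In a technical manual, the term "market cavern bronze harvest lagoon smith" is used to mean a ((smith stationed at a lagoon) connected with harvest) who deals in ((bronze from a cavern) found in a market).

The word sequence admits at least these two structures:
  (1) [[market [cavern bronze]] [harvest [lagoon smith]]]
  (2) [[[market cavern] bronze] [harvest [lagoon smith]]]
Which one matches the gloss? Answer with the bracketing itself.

The paraphrase's head is the "smith" part ("harvest lagoon smith"); its modifier is "market cavern bronze".
That top-level split, carried through the inner groups, gives [[market [cavern bronze]] [harvest [lagoon smith]]].

[[market [cavern bronze]] [harvest [lagoon smith]]]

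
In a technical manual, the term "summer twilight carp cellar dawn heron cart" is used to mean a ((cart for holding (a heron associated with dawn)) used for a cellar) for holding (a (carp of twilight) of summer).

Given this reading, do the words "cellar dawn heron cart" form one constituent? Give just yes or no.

yes

The paraphrase groups the words so that "cellar dawn heron cart" is one unit: it corresponds to a single parenthesized sub-phrase.
The full structure is [[summer [twilight carp]] [cellar [[dawn heron] cart]]], in which [cellar dawn heron cart] is a constituent.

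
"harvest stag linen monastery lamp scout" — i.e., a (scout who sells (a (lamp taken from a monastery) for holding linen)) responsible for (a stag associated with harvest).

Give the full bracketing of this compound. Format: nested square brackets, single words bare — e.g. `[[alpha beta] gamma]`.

[[harvest stag] [[linen [monastery lamp]] scout]]

Overall it is a kind of scout (specifically "linen monastery lamp scout"); the modifier is "harvest stag".
Within "harvest stag", the head is "stag" and the modifier is "harvest".
Within "linen monastery lamp scout", the head is "scout" and the modifier is "linen monastery lamp".
Within "linen monastery lamp", the head is "lamp" (specifically "monastery lamp") and the modifier is "linen".
Within "monastery lamp", the head is "lamp" and the modifier is "monastery".
Assembled: [[harvest stag] [[linen [monastery lamp]] scout]].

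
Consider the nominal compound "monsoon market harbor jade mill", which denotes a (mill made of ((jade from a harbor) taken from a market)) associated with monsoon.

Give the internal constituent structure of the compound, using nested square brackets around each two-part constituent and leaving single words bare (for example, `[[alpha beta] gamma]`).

[monsoon [[market [harbor jade]] mill]]

At the top level: head "mill" (specifically "market harbor jade mill"); modifier "monsoon".
"market harbor jade mill" → head "mill", modifier "market harbor jade".
"market harbor jade" → head "jade" (specifically "harbor jade"), modifier "market".
"harbor jade" → head "jade", modifier "harbor".
Putting it together: [monsoon [[market [harbor jade]] mill]].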